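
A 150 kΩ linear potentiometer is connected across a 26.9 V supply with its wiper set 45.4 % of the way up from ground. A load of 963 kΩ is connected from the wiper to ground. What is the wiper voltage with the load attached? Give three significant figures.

V ≈ 11.8 V

The wiper splits the pot into (1−α)R = 81.90 kΩ above and αR = 68.10 kΩ below.
Lower section ‖ load = 63.60 kΩ.
V_wiper = 26.9 × 63.60/(81.90 + 63.60) = 11.8 V.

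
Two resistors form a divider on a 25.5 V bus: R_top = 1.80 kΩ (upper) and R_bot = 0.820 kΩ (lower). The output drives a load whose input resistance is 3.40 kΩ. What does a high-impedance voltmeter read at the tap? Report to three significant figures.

The load sits in parallel with R_bot: R_bot‖R_L = (820 × 3400) / (820 + 3400) = 660.7 Ω.
V_out = 25.5 × 660.7 / (1800 + 660.7) = 25.5 × 660.7/2461 = 6.85 V.

V_out ≈ 6.85 V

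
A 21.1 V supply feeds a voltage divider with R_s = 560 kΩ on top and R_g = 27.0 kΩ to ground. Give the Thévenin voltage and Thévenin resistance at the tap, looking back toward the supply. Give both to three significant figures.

V_th is the open-circuit tap voltage: 21.1 × 27.0/(560 + 27.0) = 0.971 V.
With the supply zeroed, R_s and R_g appear in parallel from the tap: R_th = R_s‖R_g = (560 × 27.0)/587.0 = 25.8 kΩ.

V_th = 0.971 V, R_th = 25.8 kΩ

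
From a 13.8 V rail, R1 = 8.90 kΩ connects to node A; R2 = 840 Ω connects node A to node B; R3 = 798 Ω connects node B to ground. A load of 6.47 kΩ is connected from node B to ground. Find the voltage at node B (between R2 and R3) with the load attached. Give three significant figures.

At node B, R3 is in parallel with the load: R3‖R_L = 710.4 Ω.
Below node A the resistance is R2 + (R3‖R_L) = 1550 Ω, so V_A = 13.8 × 1550/10450 = 2.047 V.
Then V_B = V_A × (R3‖R_L)/(R2 + R3‖R_L) = 2.047 × 710.4/1550 = 0.938 V.

V ≈ 0.938 V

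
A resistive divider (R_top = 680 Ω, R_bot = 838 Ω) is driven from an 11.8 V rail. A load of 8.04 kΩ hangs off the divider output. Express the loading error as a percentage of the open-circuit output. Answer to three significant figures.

The divider's output (Thévenin) resistance is R_top‖R_bot = 375.4 Ω.
Fractional drop under load = R_th/(R_th + R_L) = 375.4 / (375.4 + 8040) = 0.04461.
So the output falls by 4.46 %.

4.46 %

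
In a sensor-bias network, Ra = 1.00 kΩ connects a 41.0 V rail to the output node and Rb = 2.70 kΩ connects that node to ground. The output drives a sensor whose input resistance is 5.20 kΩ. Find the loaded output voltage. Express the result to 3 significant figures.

V_out ≈ 26.2 V

The load sits in parallel with Rb: Rb‖R_L = (2.70 × 5.20) / (2.70 + 5.20) = 1.777 kΩ.
V_out = 41.0 × 1.777 / (1.00 + 1.777) = 41.0 × 1.777/2.777 = 26.2 V.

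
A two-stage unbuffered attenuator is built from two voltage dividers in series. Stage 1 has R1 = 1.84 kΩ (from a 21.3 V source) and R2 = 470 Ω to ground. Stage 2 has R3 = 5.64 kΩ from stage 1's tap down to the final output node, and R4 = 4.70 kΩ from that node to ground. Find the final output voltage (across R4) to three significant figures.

V_out ≈ 1.90 V

Stage 2 presents R3+R4 = 10340 Ω as a load on stage 1's tap.
Stage 1's lower leg becomes R2‖(R3+R4) = 449.6 Ω, so V_mid = 21.3 × 449.6/2290 = 4.182 V.
Stage 2 is itself unloaded: V_out = V_mid × R4/(R3+R4) = 4.182 × 4700/10340 = 1.90 V.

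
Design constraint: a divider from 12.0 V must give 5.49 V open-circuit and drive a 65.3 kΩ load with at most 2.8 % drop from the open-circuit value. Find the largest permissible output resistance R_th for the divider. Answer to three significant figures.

R_th ≤ 1.88 kΩ

Loading drop = R_th/(R_th + R_L) ≤ 0.0280, so R_th ≤ R_L · ε/(1−ε) = 65.3 kΩ × 0.0280/0.9720 = 1.88 kΩ.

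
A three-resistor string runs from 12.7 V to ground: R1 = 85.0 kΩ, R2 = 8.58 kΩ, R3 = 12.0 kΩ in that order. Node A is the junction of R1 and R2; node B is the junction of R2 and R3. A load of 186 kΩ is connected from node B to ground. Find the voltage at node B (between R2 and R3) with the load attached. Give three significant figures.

V ≈ 1.37 V

At node B, R3 is in parallel with the load: R3‖R_L = 11.27 kΩ.
Below node A the resistance is R2 + (R3‖R_L) = 19.85 kΩ, so V_A = 12.7 × 19.85/104.9 = 2.405 V.
Then V_B = V_A × (R3‖R_L)/(R2 + R3‖R_L) = 2.405 × 11.27/19.85 = 1.37 V.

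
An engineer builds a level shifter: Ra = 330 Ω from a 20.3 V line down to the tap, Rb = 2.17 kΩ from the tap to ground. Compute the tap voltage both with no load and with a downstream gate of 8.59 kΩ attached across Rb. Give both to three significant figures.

Unloaded: 17.6 V; loaded: 17.1 V

Open-circuit: V = 20.3 × 2170/(330 + 2170) = 17.6 V.
With the load, Rb becomes Rb‖R_L = 1732 Ω, so V = 20.3 × 1732/2062 = 17.1 V.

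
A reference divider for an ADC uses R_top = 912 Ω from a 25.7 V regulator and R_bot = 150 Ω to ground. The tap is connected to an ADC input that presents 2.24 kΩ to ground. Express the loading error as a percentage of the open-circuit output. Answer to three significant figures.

5.44 %

The divider's output (Thévenin) resistance is R_top‖R_bot = 128.8 Ω.
Fractional drop under load = R_th/(R_th + R_L) = 128.8 / (128.8 + 2240) = 0.05438.
So the output falls by 5.44 %.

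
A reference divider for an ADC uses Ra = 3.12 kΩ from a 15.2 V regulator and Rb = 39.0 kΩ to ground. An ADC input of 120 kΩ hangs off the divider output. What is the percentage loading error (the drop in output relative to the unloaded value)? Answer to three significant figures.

The divider's output (Thévenin) resistance is Ra‖Rb = 2.889 kΩ.
Fractional drop under load = R_th/(R_th + R_L) = 2.889 / (2.889 + 120) = 0.02351.
So the output falls by 2.35 %.

2.35 %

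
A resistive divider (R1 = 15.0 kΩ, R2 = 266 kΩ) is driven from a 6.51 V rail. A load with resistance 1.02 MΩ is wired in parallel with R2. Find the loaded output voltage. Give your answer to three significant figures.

V_out ≈ 6.08 V

The load sits in parallel with R2: R2‖R_L = (266 × 1020) / (266 + 1020) = 211.0 kΩ.
V_out = 6.51 × 211.0 / (15.0 + 211.0) = 6.51 × 211.0/226.0 = 6.08 V.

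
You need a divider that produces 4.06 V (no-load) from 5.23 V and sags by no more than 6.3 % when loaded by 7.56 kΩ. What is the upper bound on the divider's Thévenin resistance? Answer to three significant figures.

Loading drop = R_th/(R_th + R_L) ≤ 0.0630, so R_th ≤ R_L · ε/(1−ε) = 7.56 kΩ × 0.0630/0.9370 = 508 Ω.
(Any R1, R2 with R2/(R1+R2) = 0.776 and R1‖R2 ≤ 508 Ω will meet the spec.)

R_th ≤ 508 Ω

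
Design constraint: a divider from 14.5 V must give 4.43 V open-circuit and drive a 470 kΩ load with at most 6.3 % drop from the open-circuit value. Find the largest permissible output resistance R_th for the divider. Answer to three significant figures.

R_th ≤ 31.6 kΩ

Loading drop = R_th/(R_th + R_L) ≤ 0.0630, so R_th ≤ R_L · ε/(1−ε) = 470 kΩ × 0.0630/0.9370 = 31.6 kΩ.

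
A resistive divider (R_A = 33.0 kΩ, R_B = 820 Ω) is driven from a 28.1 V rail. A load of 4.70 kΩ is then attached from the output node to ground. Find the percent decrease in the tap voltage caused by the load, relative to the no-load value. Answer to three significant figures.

14.5 %

Unloaded V = 28.1 × 820/33820 = 0.68131 V.
Loaded: R_B‖R_L = 698.2 Ω, giving V = 28.1 × 698.2/33700 = 0.58220 V.
Drop = (0.68131 − 0.58220) / 0.68131 = 14.5 %.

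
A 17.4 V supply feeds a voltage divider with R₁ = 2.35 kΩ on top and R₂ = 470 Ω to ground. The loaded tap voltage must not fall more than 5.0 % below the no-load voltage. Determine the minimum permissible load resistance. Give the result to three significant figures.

Output resistance R_th = R₁‖R₂ = (2350 × 470)/2820 = 391.7 Ω.
The fractional drop is R_th/(R_th + R_L); requiring this ≤ 0.0500 gives R_L ≥ R_th(1/0.0500 − 1) = 391.7 × 19.00 = 7.44 kΩ.

R_L(min) ≈ 7.44 kΩ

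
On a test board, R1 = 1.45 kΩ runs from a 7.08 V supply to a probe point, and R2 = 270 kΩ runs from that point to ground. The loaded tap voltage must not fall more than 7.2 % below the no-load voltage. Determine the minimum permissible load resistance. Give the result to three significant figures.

Output resistance R_th = R1‖R2 = (1.45 × 270)/271.4 = 1.442 kΩ.
The fractional drop is R_th/(R_th + R_L); requiring this ≤ 0.0720 gives R_L ≥ R_th(1/0.0720 − 1) = 1.442 × 12.89 = 18.6 kΩ.

R_L(min) ≈ 18.6 kΩ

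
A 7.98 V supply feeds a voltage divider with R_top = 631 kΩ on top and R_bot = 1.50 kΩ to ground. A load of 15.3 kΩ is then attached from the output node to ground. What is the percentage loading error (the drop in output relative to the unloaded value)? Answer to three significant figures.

The divider's output (Thévenin) resistance is R_top‖R_bot = 1.496 kΩ.
Fractional drop under load = R_th/(R_th + R_L) = 1.496 / (1.496 + 15.3) = 0.08909.
So the output falls by 8.91 %.

8.91 %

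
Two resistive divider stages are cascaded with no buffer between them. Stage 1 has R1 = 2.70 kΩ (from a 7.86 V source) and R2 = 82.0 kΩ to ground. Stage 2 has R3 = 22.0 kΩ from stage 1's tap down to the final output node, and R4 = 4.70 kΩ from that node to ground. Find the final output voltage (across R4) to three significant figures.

V_out ≈ 1.22 V

Stage 2 presents R3+R4 = 26.70 kΩ as a load on stage 1's tap.
Stage 1's lower leg becomes R2‖(R3+R4) = 20.14 kΩ, so V_mid = 7.86 × 20.14/22.84 = 6.931 V.
Stage 2 is itself unloaded: V_out = V_mid × R4/(R3+R4) = 6.931 × 4.70/26.70 = 1.22 V.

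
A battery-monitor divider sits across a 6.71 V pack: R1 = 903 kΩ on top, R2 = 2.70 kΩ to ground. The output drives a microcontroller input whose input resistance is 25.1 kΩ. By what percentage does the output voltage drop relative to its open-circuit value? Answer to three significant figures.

The divider's output (Thévenin) resistance is R1‖R2 = 2.692 kΩ.
Fractional drop under load = R_th/(R_th + R_L) = 2.692 / (2.692 + 25.1) = 0.09686.
So the output falls by 9.69 %.

9.69 %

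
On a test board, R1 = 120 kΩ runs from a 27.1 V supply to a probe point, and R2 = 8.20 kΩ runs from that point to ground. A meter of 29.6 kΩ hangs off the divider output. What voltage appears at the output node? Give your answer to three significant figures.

The load sits in parallel with R2: R2‖R_L = (8.20 × 29.6) / (8.20 + 29.6) = 6.421 kΩ.
V_out = 27.1 × 6.421 / (120 + 6.421) = 27.1 × 6.421/126.4 = 1.38 V.

V_out ≈ 1.38 V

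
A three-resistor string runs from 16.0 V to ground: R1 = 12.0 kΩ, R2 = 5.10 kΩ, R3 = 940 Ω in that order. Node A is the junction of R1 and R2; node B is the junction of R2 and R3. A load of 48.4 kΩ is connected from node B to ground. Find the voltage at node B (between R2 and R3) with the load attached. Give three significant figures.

At node B, R3 is in parallel with the load: R3‖R_L = 922.1 Ω.
Below node A the resistance is R2 + (R3‖R_L) = 6022 Ω, so V_A = 16.0 × 6022/18020 = 5.346 V.
Then V_B = V_A × (R3‖R_L)/(R2 + R3‖R_L) = 5.346 × 922.1/6022 = 0.819 V.

V ≈ 0.819 V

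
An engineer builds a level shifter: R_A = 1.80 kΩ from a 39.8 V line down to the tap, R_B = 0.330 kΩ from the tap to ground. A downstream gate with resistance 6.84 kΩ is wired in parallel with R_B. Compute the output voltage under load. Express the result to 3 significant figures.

The load sits in parallel with R_B: R_B‖R_L = (330 × 6840) / (330 + 6840) = 314.8 Ω.
V_out = 39.8 × 314.8 / (1800 + 314.8) = 39.8 × 314.8/2115 = 5.92 V.

V_out ≈ 5.92 V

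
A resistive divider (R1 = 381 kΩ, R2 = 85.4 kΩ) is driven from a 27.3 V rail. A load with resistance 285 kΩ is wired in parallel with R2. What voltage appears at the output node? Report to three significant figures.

V_out ≈ 4.02 V

The load sits in parallel with R2: R2‖R_L = (85.4 × 285) / (85.4 + 285) = 65.71 kΩ.
V_out = 27.3 × 65.71 / (381 + 65.71) = 27.3 × 65.71/446.7 = 4.02 V.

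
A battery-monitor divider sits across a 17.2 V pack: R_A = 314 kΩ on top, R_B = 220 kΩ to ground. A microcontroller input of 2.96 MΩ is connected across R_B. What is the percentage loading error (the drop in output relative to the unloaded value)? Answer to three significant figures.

The divider's output (Thévenin) resistance is R_A‖R_B = 129.4 kΩ.
Fractional drop under load = R_th/(R_th + R_L) = 129.4 / (129.4 + 2960) = 0.04187.
So the output falls by 4.19 %.

4.19 %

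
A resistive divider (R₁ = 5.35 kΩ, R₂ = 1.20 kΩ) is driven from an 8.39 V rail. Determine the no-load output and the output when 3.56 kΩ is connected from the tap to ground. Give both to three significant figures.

Open-circuit: V = 8.39 × 1.20/(5.35 + 1.20) = 1.54 V.
With the load, R₂ becomes R₂‖R_L = 0.8975 kΩ, so V = 8.39 × 0.8975/6.247 = 1.21 V.

Unloaded: 1.54 V; loaded: 1.21 V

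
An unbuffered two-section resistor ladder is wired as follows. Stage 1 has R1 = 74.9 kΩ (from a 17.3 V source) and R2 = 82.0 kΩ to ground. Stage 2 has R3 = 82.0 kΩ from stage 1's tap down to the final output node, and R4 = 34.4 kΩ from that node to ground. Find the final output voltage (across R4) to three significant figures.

Stage 2 presents R3+R4 = 116.4 kΩ as a load on stage 1's tap.
Stage 1's lower leg becomes R2‖(R3+R4) = 48.11 kΩ, so V_mid = 17.3 × 48.11/123.0 = 6.766 V.
Stage 2 is itself unloaded: V_out = V_mid × R4/(R3+R4) = 6.766 × 34.4/116.4 = 2.00 V.

V_out ≈ 2.00 V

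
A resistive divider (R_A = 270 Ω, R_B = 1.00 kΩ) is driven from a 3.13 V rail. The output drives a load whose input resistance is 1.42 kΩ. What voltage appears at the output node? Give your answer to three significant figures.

V_out ≈ 2.14 V

The load sits in parallel with R_B: R_B‖R_L = (1000 × 1420) / (1000 + 1420) = 586.8 Ω.
V_out = 3.13 × 586.8 / (270 + 586.8) = 3.13 × 586.8/856.8 = 2.14 V.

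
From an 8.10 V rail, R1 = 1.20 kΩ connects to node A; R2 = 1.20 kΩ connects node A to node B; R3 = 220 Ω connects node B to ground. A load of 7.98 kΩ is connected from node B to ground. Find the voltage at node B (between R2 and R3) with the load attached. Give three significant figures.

V ≈ 0.663 V

At node B, R3 is in parallel with the load: R3‖R_L = 214.1 Ω.
Below node A the resistance is R2 + (R3‖R_L) = 1414 Ω, so V_A = 8.10 × 1414/2614 = 4.382 V.
Then V_B = V_A × (R3‖R_L)/(R2 + R3‖R_L) = 4.382 × 214.1/1414 = 0.663 V.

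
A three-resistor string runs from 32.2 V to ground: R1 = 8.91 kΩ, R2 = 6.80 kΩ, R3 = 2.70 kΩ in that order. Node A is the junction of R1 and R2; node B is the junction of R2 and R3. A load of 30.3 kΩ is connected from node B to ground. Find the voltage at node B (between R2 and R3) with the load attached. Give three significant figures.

V ≈ 4.39 V

At node B, R3 is in parallel with the load: R3‖R_L = 2.479 kΩ.
Below node A the resistance is R2 + (R3‖R_L) = 9.279 kΩ, so V_A = 32.2 × 9.279/18.19 = 16.43 V.
Then V_B = V_A × (R3‖R_L)/(R2 + R3‖R_L) = 16.43 × 2.479/9.279 = 4.39 V.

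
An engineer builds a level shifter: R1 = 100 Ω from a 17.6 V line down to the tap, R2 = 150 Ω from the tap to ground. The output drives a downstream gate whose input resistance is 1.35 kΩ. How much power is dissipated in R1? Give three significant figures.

Total resistance from the source is R1 + (R2‖R_L) = 235.0 Ω, so I = 17.6/235.0 Ω = 74.89 mA.
P = I²·R1 = (74.89 mA)² × 100 Ω = 561 mW.

P ≈ 561 mW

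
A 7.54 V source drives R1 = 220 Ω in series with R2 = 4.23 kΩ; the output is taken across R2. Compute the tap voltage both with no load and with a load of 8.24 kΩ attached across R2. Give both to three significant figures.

Unloaded: 7.17 V; loaded: 6.99 V

Open-circuit: V = 7.54 × 4230/(220 + 4230) = 7.17 V.
With the load, R2 becomes R2‖R_L = 2795 Ω, so V = 7.54 × 2795/3015 = 6.99 V.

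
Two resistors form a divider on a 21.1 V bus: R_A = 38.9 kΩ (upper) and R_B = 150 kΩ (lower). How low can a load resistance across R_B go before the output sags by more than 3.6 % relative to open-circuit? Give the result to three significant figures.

Output resistance R_th = R_A‖R_B = (38.9 × 150)/188.9 = 30.89 kΩ.
The fractional drop is R_th/(R_th + R_L); requiring this ≤ 0.0360 gives R_L ≥ R_th(1/0.0360 − 1) = 30.89 × 26.78 = 827 kΩ.

R_L(min) ≈ 827 kΩ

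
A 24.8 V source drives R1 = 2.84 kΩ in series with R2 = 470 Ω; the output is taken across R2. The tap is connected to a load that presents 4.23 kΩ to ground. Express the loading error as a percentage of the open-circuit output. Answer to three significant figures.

8.70 %

The divider's output (Thévenin) resistance is R1‖R2 = 403.3 Ω.
Fractional drop under load = R_th/(R_th + R_L) = 403.3 / (403.3 + 4230) = 0.08704.
So the output falls by 8.70 %.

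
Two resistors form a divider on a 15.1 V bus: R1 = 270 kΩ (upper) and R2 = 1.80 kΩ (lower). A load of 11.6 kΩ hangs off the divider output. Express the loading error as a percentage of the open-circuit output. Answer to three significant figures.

13.4 %

Unloaded V = 15.1 × 1.80/271.8 = 0.10000 V.
Loaded: R2‖R_L = 1.558 kΩ, giving V = 15.1 × 1.558/271.6 = 0.086644 V.
Drop = (0.10000 − 0.086644) / 0.10000 = 13.4 %.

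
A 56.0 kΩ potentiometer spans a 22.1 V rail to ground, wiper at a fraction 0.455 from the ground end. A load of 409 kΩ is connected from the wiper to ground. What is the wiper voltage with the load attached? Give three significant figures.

The wiper splits the pot into (1−α)R = 30.52 kΩ above and αR = 25.48 kΩ below.
Lower section ‖ load = 23.99 kΩ.
V_wiper = 22.1 × 23.99/(30.52 + 23.99) = 9.73 V.

V ≈ 9.73 V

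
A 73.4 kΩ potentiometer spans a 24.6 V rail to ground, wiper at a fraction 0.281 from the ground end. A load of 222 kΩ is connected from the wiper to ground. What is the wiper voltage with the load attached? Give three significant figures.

The wiper splits the pot into (1−α)R = 52.77 kΩ above and αR = 20.63 kΩ below.
Lower section ‖ load = 18.87 kΩ.
V_wiper = 24.6 × 18.87/(52.77 + 18.87) = 6.48 V.

V ≈ 6.48 V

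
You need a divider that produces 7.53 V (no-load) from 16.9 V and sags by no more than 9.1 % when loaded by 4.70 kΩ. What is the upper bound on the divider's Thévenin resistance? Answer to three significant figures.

R_th ≤ 471 Ω

Loading drop = R_th/(R_th + R_L) ≤ 0.0910, so R_th ≤ R_L · ε/(1−ε) = 4.70 kΩ × 0.0910/0.9090 = 471 Ω.
(Any R1, R2 with R2/(R1+R2) = 0.446 and R1‖R2 ≤ 471 Ω will meet the spec.)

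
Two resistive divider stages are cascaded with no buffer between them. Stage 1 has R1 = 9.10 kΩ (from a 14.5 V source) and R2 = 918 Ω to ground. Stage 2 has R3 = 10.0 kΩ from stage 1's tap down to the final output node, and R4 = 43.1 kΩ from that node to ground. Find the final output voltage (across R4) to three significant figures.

V_out ≈ 1.06 V

Stage 2 presents R3+R4 = 53100 Ω as a load on stage 1's tap.
Stage 1's lower leg becomes R2‖(R3+R4) = 902.4 Ω, so V_mid = 14.5 × 902.4/10000 = 1.308 V.
Stage 2 is itself unloaded: V_out = V_mid × R4/(R3+R4) = 1.308 × 43100/53100 = 1.06 V.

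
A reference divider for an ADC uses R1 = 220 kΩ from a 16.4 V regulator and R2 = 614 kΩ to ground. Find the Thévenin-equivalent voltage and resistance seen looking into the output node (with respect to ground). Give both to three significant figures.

V_th is the open-circuit tap voltage: 16.4 × 614/(220 + 614) = 12.1 V.
With the supply zeroed, R1 and R2 appear in parallel from the tap: R_th = R1‖R2 = (220 × 614)/834.0 = 162 kΩ.

V_th = 12.1 V, R_th = 162 kΩ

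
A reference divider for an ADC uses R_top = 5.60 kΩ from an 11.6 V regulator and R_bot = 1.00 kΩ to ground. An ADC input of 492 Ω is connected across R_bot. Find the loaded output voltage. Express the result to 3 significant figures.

V_out ≈ 0.645 V

The load sits in parallel with R_bot: R_bot‖R_L = (1000 × 492) / (1000 + 492) = 329.8 Ω.
V_out = 11.6 × 329.8 / (5600 + 329.8) = 11.6 × 329.8/5930 = 0.645 V.
(Unloaded it would have been 1.76 V.)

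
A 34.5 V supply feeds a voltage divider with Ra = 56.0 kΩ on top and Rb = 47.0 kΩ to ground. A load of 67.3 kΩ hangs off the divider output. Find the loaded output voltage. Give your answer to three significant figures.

The load sits in parallel with Rb: Rb‖R_L = (47.0 × 67.3) / (47.0 + 67.3) = 27.67 kΩ.
V_out = 34.5 × 27.67 / (56.0 + 27.67) = 34.5 × 27.67/83.67 = 11.4 V.
(Unloaded it would have been 15.7 V.)

V_out ≈ 11.4 V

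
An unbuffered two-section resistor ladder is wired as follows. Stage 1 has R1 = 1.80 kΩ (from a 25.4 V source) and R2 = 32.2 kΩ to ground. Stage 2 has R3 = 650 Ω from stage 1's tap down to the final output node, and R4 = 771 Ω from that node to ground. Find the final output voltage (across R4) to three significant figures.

Stage 2 presents R3+R4 = 1421 Ω as a load on stage 1's tap.
Stage 1's lower leg becomes R2‖(R3+R4) = 1361 Ω, so V_mid = 25.4 × 1361/3161 = 10.94 V.
Stage 2 is itself unloaded: V_out = V_mid × R4/(R3+R4) = 10.94 × 771/1421 = 5.93 V.

V_out ≈ 5.93 V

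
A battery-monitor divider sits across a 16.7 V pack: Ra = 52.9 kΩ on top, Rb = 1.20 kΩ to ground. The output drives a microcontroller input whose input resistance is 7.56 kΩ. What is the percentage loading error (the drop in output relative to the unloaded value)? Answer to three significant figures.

13.4 %

The divider's output (Thévenin) resistance is Ra‖Rb = 1.173 kΩ.
Fractional drop under load = R_th/(R_th + R_L) = 1.173 / (1.173 + 7.56) = 0.1344.
So the output falls by 13.4 %.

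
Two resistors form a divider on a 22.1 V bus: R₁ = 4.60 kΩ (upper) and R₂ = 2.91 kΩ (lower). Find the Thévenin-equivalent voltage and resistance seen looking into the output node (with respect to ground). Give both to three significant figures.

V_th = 8.56 V, R_th = 1.78 kΩ

V_th is the open-circuit tap voltage: 22.1 × 2.91/(4.60 + 2.91) = 8.56 V.
With the supply zeroed, R₁ and R₂ appear in parallel from the tap: R_th = R₁‖R₂ = (4.60 × 2.91)/7.510 = 1.78 kΩ.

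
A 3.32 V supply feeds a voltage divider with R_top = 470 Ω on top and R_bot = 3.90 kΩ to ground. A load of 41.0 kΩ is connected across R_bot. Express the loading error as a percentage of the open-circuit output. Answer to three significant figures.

1.01 %

The divider's output (Thévenin) resistance is R_top‖R_bot = 419.5 Ω.
Fractional drop under load = R_th/(R_th + R_L) = 419.5 / (419.5 + 41000) = 0.01013.
So the output falls by 1.01 %.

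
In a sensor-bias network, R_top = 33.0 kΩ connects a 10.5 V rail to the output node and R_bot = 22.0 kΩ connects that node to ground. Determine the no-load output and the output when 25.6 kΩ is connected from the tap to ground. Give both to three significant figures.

Unloaded: 4.20 V; loaded: 2.77 V

Open-circuit: V = 10.5 × 22.0/(33.0 + 22.0) = 4.20 V.
With the load, R_bot becomes R_bot‖R_L = 11.83 kΩ, so V = 10.5 × 11.83/44.83 = 2.77 V.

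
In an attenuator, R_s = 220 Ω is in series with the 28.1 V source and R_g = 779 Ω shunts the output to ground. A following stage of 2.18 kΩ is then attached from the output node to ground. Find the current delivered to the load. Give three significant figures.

I_L ≈ 9.32 mA

R_g‖R_L = 573.9 Ω; V_out = 28.1 × 573.9/793.9 = 20.31 V.
I_L = V_out / R_L = 20.31 / 2.18 kΩ = 9.32 mA.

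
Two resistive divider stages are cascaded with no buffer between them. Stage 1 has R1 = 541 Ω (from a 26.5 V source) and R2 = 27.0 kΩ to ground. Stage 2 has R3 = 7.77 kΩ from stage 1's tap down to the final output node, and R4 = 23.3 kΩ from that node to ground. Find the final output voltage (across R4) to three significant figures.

V_out ≈ 19.2 V

Stage 2 presents R3+R4 = 31070 Ω as a load on stage 1's tap.
Stage 1's lower leg becomes R2‖(R3+R4) = 14450 Ω, so V_mid = 26.5 × 14450/14990 = 25.54 V.
Stage 2 is itself unloaded: V_out = V_mid × R4/(R3+R4) = 25.54 × 23300/31070 = 19.2 V.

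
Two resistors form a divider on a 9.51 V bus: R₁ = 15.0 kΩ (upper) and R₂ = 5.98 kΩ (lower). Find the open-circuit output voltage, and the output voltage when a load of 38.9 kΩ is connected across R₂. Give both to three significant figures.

Open-circuit: V = 9.51 × 5.98/(15.0 + 5.98) = 2.71 V.
With the load, R₂ becomes R₂‖R_L = 5.183 kΩ, so V = 9.51 × 5.183/20.18 = 2.44 V.

Unloaded: 2.71 V; loaded: 2.44 V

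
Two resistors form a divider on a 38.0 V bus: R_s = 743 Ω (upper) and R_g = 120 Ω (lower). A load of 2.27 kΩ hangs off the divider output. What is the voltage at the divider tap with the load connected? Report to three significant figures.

The load sits in parallel with R_g: R_g‖R_L = (120 × 2270) / (120 + 2270) = 114.0 Ω.
V_out = 38.0 × 114.0 / (743 + 114.0) = 38.0 × 114.0/857.0 = 5.05 V.

V_out ≈ 5.05 V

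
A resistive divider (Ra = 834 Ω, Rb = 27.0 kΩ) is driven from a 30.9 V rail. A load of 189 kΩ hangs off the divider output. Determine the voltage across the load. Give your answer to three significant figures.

V_out ≈ 29.8 V

The load sits in parallel with Rb: Rb‖R_L = (27000 × 189000) / (27000 + 189000) = 23620 Ω.
V_out = 30.9 × 23620 / (834 + 23620) = 30.9 × 23620/24460 = 29.8 V.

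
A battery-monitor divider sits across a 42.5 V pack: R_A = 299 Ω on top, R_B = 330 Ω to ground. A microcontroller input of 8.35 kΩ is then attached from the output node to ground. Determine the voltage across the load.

V_out ≈ 21.9 V

The load sits in parallel with R_B: R_B‖R_L = (330 × 8350) / (330 + 8350) = 317.5 Ω.
V_out = 42.5 × 317.5 / (299 + 317.5) = 42.5 × 317.5/616.5 = 21.9 V.
(Unloaded it would have been 22.3 V.)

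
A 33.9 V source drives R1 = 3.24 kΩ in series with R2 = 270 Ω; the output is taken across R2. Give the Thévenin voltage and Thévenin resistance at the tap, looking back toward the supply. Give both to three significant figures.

V_th = 2.61 V, R_th = 249 Ω

V_th is the open-circuit tap voltage: 33.9 × 270/(3240 + 270) = 2.61 V.
With the supply zeroed, R1 and R2 appear in parallel from the tap: R_th = R1‖R2 = (3240 × 270)/3510 = 249 Ω.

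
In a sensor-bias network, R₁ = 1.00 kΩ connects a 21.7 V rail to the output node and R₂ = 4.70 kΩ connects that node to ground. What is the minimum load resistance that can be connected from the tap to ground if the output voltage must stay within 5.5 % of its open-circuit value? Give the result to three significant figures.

Output resistance R_th = R₁‖R₂ = (1000 × 4700)/5700 = 824.6 Ω.
The fractional drop is R_th/(R_th + R_L); requiring this ≤ 0.0550 gives R_L ≥ R_th(1/0.0550 − 1) = 824.6 × 17.18 = 14.2 kΩ.

R_L(min) ≈ 14.2 kΩ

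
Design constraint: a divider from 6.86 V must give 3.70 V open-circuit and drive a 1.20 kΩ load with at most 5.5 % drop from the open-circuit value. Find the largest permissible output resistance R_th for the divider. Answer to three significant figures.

Loading drop = R_th/(R_th + R_L) ≤ 0.0550, so R_th ≤ R_L · ε/(1−ε) = 1.20 kΩ × 0.0550/0.9450 = 69.8 Ω.

R_th ≤ 69.8 Ω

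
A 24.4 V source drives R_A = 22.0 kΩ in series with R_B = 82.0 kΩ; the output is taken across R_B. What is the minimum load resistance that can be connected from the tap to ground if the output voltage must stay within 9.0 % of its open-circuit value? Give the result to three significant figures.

R_L(min) ≈ 175 kΩ

Output resistance R_th = R_A‖R_B = (22.0 × 82.0)/104.0 = 17.35 kΩ.
The fractional drop is R_th/(R_th + R_L); requiring this ≤ 0.0900 gives R_L ≥ R_th(1/0.0900 − 1) = 17.35 × 10.11 = 175 kΩ.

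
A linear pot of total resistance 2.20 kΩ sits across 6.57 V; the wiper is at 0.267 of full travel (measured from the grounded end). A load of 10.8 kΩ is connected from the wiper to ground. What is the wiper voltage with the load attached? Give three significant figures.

The wiper splits the pot into (1−α)R = 1613 Ω above and αR = 587.4 Ω below.
Lower section ‖ load = 557.1 Ω.
V_wiper = 6.57 × 557.1/(1613 + 557.1) = 1.69 V.

V ≈ 1.69 V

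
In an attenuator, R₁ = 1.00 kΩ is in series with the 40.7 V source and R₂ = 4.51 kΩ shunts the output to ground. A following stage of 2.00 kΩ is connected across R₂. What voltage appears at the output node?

The load sits in parallel with R₂: R₂‖R_L = (4.51 × 2.00) / (4.51 + 2.00) = 1.386 kΩ.
V_out = 40.7 × 1.386 / (1.00 + 1.386) = 40.7 × 1.386/2.386 = 23.6 V.
(Unloaded it would have been 33.3 V.)

V_out ≈ 23.6 V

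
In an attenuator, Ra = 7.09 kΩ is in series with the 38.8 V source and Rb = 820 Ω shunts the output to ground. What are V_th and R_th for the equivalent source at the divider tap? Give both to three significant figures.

V_th = 4.02 V, R_th = 735 Ω

V_th is the open-circuit tap voltage: 38.8 × 820/(7090 + 820) = 4.02 V.
With the supply zeroed, Ra and Rb appear in parallel from the tap: R_th = Ra‖Rb = (7090 × 820)/7910 = 735 Ω.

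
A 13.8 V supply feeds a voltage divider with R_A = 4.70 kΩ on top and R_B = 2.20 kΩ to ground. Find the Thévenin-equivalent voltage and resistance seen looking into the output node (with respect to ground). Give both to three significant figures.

V_th is the open-circuit tap voltage: 13.8 × 2.20/(4.70 + 2.20) = 4.40 V.
With the supply zeroed, R_A and R_B appear in parallel from the tap: R_th = R_A‖R_B = (4.70 × 2.20)/6.900 = 1.50 kΩ.

V_th = 4.40 V, R_th = 1.50 kΩ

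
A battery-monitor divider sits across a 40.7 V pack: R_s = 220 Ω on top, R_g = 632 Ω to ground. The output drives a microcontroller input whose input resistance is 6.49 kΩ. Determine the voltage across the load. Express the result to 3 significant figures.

V_out ≈ 29.5 V

The load sits in parallel with R_g: R_g‖R_L = (632 × 6490) / (632 + 6490) = 575.9 Ω.
V_out = 40.7 × 575.9 / (220 + 575.9) = 40.7 × 575.9/795.9 = 29.5 V.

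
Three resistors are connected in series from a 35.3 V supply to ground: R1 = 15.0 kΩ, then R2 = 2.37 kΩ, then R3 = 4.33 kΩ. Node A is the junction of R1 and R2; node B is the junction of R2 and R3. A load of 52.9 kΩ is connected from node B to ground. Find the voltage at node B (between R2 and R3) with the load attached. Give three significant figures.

V ≈ 6.61 V

At node B, R3 is in parallel with the load: R3‖R_L = 4.002 kΩ.
Below node A the resistance is R2 + (R3‖R_L) = 6.372 kΩ, so V_A = 35.3 × 6.372/21.37 = 10.53 V.
Then V_B = V_A × (R3‖R_L)/(R2 + R3‖R_L) = 10.53 × 4.002/6.372 = 6.61 V.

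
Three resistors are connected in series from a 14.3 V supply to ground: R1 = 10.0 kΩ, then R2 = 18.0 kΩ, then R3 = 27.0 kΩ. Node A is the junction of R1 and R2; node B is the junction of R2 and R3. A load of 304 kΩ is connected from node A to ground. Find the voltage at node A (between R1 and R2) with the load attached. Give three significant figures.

V ≈ 11.4 V

Below node A the series string R2+R3 = 45.00 kΩ sits in parallel with the 304 kΩ load: 39.20 kΩ.
V_A = 14.3 × 39.20/(10.0 + 39.20) = 11.4 V.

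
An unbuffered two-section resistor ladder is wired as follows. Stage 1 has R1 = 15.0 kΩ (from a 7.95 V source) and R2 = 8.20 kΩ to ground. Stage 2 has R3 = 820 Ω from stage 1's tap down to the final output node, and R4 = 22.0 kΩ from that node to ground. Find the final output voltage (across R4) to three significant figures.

Stage 2 presents R3+R4 = 22820 Ω as a load on stage 1's tap.
Stage 1's lower leg becomes R2‖(R3+R4) = 6032 Ω, so V_mid = 7.95 × 6032/21030 = 2.280 V.
Stage 2 is itself unloaded: V_out = V_mid × R4/(R3+R4) = 2.280 × 22000/22820 = 2.20 V.

V_out ≈ 2.20 V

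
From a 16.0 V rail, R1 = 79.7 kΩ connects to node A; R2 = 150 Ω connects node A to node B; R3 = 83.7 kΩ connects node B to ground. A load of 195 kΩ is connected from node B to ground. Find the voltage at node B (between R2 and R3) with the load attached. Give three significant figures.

At node B, R3 is in parallel with the load: R3‖R_L = 58560 Ω.
Below node A the resistance is R2 + (R3‖R_L) = 58710 Ω, so V_A = 16.0 × 58710/138400 = 6.787 V.
Then V_B = V_A × (R3‖R_L)/(R2 + R3‖R_L) = 6.787 × 58560/58710 = 6.77 V.

V ≈ 6.77 V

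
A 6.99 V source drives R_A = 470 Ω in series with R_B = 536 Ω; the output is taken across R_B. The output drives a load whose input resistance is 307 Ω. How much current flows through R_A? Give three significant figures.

R_B‖R_L = 195.2 Ω, so the source sees R_A + R_B‖R_L = 665.2 Ω.
I = 6.99 V / 665.2 Ω = 10.5 mA.

I ≈ 10.5 mA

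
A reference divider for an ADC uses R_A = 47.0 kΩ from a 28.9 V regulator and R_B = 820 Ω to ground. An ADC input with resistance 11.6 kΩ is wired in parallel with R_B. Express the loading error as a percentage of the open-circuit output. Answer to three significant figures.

The divider's output (Thévenin) resistance is R_A‖R_B = 805.9 Ω.
Fractional drop under load = R_th/(R_th + R_L) = 805.9 / (805.9 + 11600) = 0.06496.
So the output falls by 6.50 %.

6.50 %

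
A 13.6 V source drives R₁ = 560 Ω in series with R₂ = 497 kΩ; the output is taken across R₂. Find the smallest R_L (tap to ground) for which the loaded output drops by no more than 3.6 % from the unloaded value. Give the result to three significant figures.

R_L(min) ≈ 15.0 kΩ

Output resistance R_th = R₁‖R₂ = (560 × 497000)/497600 = 559.4 Ω.
The fractional drop is R_th/(R_th + R_L); requiring this ≤ 0.0360 gives R_L ≥ R_th(1/0.0360 − 1) = 559.4 × 26.78 = 15.0 kΩ.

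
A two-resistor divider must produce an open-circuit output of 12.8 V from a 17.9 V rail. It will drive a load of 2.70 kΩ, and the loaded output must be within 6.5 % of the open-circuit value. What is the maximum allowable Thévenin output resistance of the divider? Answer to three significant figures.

Loading drop = R_th/(R_th + R_L) ≤ 0.0650, so R_th ≤ R_L · ε/(1−ε) = 2.70 kΩ × 0.0650/0.9350 = 188 Ω.
(Any R1, R2 with R2/(R1+R2) = 0.715 and R1‖R2 ≤ 188 Ω will meet the spec.)

R_th ≤ 188 Ω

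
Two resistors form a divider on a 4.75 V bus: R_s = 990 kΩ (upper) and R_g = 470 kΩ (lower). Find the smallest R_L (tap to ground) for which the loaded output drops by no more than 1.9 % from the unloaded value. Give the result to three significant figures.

Output resistance R_th = R_s‖R_g = (990 × 470)/1460 = 318.7 kΩ.
The fractional drop is R_th/(R_th + R_L); requiring this ≤ 0.0190 gives R_L ≥ R_th(1/0.0190 − 1) = 318.7 × 51.63 = 16.5 MΩ.

R_L(min) ≈ 16.5 MΩ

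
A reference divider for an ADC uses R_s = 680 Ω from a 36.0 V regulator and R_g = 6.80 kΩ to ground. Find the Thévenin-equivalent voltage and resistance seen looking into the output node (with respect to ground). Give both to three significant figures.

V_th is the open-circuit tap voltage: 36.0 × 6800/(680 + 6800) = 32.7 V.
With the supply zeroed, R_s and R_g appear in parallel from the tap: R_th = R_s‖R_g = (680 × 6800)/7480 = 618 Ω.

V_th = 32.7 V, R_th = 618 Ω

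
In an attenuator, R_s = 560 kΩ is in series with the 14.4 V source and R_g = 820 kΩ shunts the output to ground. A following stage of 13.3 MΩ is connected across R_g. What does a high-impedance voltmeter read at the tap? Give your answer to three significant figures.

V_out ≈ 8.35 V

The load sits in parallel with R_g: R_g‖R_L = (820 × 13300) / (820 + 13300) = 772.4 kΩ.
V_out = 14.4 × 772.4 / (560 + 772.4) = 14.4 × 772.4/1332 = 8.35 V.
(Unloaded it would have been 8.56 V.)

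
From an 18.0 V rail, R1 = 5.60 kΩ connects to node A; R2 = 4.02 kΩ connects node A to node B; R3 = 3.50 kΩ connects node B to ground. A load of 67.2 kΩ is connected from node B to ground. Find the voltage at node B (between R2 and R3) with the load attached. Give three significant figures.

At node B, R3 is in parallel with the load: R3‖R_L = 3.327 kΩ.
Below node A the resistance is R2 + (R3‖R_L) = 7.347 kΩ, so V_A = 18.0 × 7.347/12.95 = 10.21 V.
Then V_B = V_A × (R3‖R_L)/(R2 + R3‖R_L) = 10.21 × 3.327/7.347 = 4.63 V.

V ≈ 4.63 V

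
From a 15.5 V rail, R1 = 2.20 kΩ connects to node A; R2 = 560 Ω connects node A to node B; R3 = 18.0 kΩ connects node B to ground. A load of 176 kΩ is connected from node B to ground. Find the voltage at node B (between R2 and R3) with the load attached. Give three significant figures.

V ≈ 13.3 V

At node B, R3 is in parallel with the load: R3‖R_L = 16330 Ω.
Below node A the resistance is R2 + (R3‖R_L) = 16890 Ω, so V_A = 15.5 × 16890/19090 = 13.71 V.
Then V_B = V_A × (R3‖R_L)/(R2 + R3‖R_L) = 13.71 × 16330/16890 = 13.3 V.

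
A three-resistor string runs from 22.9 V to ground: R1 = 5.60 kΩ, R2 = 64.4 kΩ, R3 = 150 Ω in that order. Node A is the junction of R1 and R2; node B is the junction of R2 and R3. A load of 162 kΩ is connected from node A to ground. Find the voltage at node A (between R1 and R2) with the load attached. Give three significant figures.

V ≈ 20.4 V

Below node A the series string R2+R3 = 64550 Ω sits in parallel with the 162000 Ω load: 46160 Ω.
V_A = 22.9 × 46160/(5600 + 46160) = 20.4 V.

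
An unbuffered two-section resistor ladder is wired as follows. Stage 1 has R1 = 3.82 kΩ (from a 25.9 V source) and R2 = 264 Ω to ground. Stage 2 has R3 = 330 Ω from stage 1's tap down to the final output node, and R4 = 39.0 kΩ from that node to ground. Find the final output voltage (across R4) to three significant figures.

V_out ≈ 1.65 V

Stage 2 presents R3+R4 = 39330 Ω as a load on stage 1's tap.
Stage 1's lower leg becomes R2‖(R3+R4) = 262.2 Ω, so V_mid = 25.9 × 262.2/4082 = 1.664 V.
Stage 2 is itself unloaded: V_out = V_mid × R4/(R3+R4) = 1.664 × 39000/39330 = 1.65 V.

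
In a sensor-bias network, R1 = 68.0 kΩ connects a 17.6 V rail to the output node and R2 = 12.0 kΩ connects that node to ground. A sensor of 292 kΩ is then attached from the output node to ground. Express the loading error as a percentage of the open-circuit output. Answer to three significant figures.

3.38 %

The divider's output (Thévenin) resistance is R1‖R2 = 10.20 kΩ.
Fractional drop under load = R_th/(R_th + R_L) = 10.20 / (10.20 + 292) = 0.03375.
So the output falls by 3.38 %.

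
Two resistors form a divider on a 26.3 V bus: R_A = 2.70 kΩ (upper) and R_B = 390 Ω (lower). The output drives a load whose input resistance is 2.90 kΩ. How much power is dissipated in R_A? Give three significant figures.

Total resistance from the source is R_A + (R_B‖R_L) = 3044 Ω, so I = 26.3/3044 Ω = 8.641 mA.
P = I²·R_A = (8.641 mA)² × 2.70 kΩ = 202 mW.

P ≈ 202 mW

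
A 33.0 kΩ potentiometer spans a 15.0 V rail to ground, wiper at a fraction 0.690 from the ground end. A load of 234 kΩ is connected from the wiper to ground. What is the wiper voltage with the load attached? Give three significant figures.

The wiper splits the pot into (1−α)R = 10.23 kΩ above and αR = 22.77 kΩ below.
Lower section ‖ load = 20.75 kΩ.
V_wiper = 15.0 × 20.75/(10.23 + 20.75) = 10.0 V.

V ≈ 10.0 V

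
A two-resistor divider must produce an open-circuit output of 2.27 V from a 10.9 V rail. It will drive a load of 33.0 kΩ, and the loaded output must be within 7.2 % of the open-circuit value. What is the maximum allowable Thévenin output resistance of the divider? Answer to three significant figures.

R_th ≤ 2.56 kΩ

Loading drop = R_th/(R_th + R_L) ≤ 0.0720, so R_th ≤ R_L · ε/(1−ε) = 33.0 kΩ × 0.0720/0.9280 = 2.56 kΩ.
(Any R1, R2 with R2/(R1+R2) = 0.208 and R1‖R2 ≤ 2.56 kΩ will meet the spec.)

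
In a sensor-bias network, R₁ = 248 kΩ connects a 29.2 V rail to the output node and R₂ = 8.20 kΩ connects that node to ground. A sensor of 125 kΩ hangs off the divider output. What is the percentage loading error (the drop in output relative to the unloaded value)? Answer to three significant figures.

5.97 %

The divider's output (Thévenin) resistance is R₁‖R₂ = 7.938 kΩ.
Fractional drop under load = R_th/(R_th + R_L) = 7.938 / (7.938 + 125) = 0.05971.
So the output falls by 5.97 %.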